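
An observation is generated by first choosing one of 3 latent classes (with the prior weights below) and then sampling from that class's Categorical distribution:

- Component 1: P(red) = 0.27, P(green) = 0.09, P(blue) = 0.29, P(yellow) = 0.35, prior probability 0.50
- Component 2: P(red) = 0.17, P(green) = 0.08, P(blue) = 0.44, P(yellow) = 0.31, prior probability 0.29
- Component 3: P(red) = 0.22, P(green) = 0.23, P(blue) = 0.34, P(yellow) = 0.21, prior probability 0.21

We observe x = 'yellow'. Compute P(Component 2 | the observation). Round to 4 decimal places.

Apply Bayes' rule: the posterior for each component is proportional to its prior times its likelihood at x.
Categorical probabilities:
  p_1 = 0.35
  p_2 = 0.31
  p_3 = 0.21
Unnormalised posteriors:
  π_1·p_1 = 0.50 × 0.35 = 0.175
  π_2·p_2 = 0.29 × 0.31 = 0.0899
  π_3·p_3 = 0.21 × 0.21 = 0.0441
Normaliser: 0.175 + 0.0899 + 0.0441 = 0.309
So the posterior for Component 2 is 0.0899 / 0.309 ≈ 0.2909.

0.2909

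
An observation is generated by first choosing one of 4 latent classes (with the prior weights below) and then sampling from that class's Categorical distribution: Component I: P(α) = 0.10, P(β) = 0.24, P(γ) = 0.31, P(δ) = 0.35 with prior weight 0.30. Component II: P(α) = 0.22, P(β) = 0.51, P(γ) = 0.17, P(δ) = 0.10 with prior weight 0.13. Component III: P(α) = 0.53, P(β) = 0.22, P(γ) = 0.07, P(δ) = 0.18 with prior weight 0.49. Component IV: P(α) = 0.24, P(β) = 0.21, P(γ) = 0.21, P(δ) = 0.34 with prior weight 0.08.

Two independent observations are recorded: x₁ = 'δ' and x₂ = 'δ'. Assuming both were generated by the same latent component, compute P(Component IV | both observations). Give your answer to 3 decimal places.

Apply Bayes' rule: the posterior for each component is proportional to its prior times its likelihood at x.
Since both observations come from the same component, the likelihood for component k is f_k(x₁)·f_k(x₂).
  L_I = [P(δ | comp) = 0.35] × [0.35] = 0.1225
  L_II = [P(δ | comp) = 0.10] × [0.1] = 0.01
  L_III = [P(δ | comp) = 0.18] × [0.18] = 0.0324
  L_IV = [P(δ | comp) = 0.34] × [0.34] = 0.1156
Multiply by the mixture weights:
  π_I·L_I = 0.30 × 0.1225 = 0.03675
  π_II·L_II = 0.13 × 0.01 = 0.0013
  π_III·L_III = 0.49 × 0.0324 = 0.015876
  π_IV·L_IV = 0.08 × 0.1156 = 0.009248
Sum: 0.03675 + 0.0013 + 0.015876 + 0.009248 = 0.063174
P(Component IV | data) ≈ 0.146

0.146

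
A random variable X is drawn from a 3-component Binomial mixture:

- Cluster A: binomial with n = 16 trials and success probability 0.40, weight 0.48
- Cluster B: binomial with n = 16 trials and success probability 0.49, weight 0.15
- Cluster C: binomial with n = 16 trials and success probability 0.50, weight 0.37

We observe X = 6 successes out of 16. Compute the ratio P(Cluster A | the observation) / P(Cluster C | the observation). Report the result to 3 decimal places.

Posterior odds = (w_i f_i(x)) / (w_j f_j(x)); the normalising sum cancels.
Component likelihoods at x = 6 successes out of 16:
  f_A = C(16,6)·0.40^6·0.60^10 = 8008·0.004096·0.00604662 = 0.198334
  f_B = C(16,6)·0.49^6·0.51^10 = 8008·0.0138413·0.00119042 = 0.131948
  f_C = C(16,6)·0.50^6·0.50^10 = 8008·0.015625·0.000976562 = 0.122192
Posterior odds = (w_A·f_A) / (w_C·f_C) = (0.48·0.198334) / (0.37·0.122192) = 0.0952002 / 0.0452112 ≈ 2.106

2.106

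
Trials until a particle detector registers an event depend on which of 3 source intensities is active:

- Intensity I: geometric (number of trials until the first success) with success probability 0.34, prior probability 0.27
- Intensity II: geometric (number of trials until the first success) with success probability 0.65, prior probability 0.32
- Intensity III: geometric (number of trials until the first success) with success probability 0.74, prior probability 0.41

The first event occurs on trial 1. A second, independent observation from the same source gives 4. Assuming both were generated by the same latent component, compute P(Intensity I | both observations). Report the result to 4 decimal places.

By Bayes' theorem, P(k | x) = π_k f_k(x) / Σ_j π_j f_j(x).
Since both observations come from the same component, the likelihood for component k is f_k(x₁)·f_k(x₂).
  L_I = [0.34·(1−0.34)^0 = 0.34·1 = 0.34] × [0.0977486] = 0.0332345
  L_II = [0.65·(1−0.65)^0 = 0.65·1 = 0.65] × [0.0278687] = 0.0181147
  L_III = [0.74·(1−0.74)^0 = 0.74·1 = 0.74] × [0.0130062] = 0.00962462
Multiply by the mixture weights:
  π_I·L_I = 0.27 × 0.0332345 = 0.00897333
  π_II·L_II = 0.32 × 0.0181147 = 0.0057967
  π_III·L_III = 0.41 × 0.00962462 = 0.00394609
Evidence: 0.00897333 + 0.0057967 + 0.00394609 = 0.0187161
Responsibility of Intensity I: 0.00897333 / 0.0187161 ≈ 0.4794

0.4794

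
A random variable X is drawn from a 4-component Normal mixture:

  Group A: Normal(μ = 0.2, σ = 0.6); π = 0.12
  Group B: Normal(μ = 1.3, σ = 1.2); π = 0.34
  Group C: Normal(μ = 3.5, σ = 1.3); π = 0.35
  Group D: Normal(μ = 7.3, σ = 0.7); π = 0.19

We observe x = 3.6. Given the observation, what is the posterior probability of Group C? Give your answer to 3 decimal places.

0.856

By Bayes' theorem, P(k | x) = π_k f_k(x) / Σ_j π_j f_j(x).
Component likelihoods at x = 3.6:
  f_A = 7.07815e-08
  f_B = 0.0529681
  f_C = 0.305972
  f_D = 4.88634e-07
Unnormalised posteriors:
  π_A·f_A = 0.12 × 7.07815e-08 = 8.49378e-09
  π_B·f_B = 0.34 × 0.0529681 = 0.0180092
  π_C·f_C = 0.35 × 0.305972 = 0.10709
  π_D·f_D = 0.19 × 4.88634e-07 = 9.28405e-08
Marginal: 8.49378e-09 + 0.0180092 + 0.10709 + 9.28405e-08 = 0.125099
Responsibility of Group C: 0.10709 / 0.125099 ≈ 0.856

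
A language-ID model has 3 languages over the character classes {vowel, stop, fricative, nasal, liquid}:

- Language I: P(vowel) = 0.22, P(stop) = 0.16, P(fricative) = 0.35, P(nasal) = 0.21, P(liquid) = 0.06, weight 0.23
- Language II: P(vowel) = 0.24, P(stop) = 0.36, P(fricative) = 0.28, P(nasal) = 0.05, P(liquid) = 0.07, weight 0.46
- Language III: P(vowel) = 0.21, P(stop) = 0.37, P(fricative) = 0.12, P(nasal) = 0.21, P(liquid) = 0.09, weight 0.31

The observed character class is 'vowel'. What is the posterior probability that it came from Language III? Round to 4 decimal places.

By Bayes' theorem, P(k | x) = π_k f_k(x) / Σ_j π_j f_j(x).
Evaluate each component's likelihood at the observed value:
  L_I = P(vowel | comp) = 0.22
  L_II = P(vowel | comp) = 0.24
  L_III = P(vowel | comp) = 0.21
Prior × likelihood for each component:
  π_I·L_I = 0.23 × 0.22 = 0.0506
  π_II·L_II = 0.46 × 0.24 = 0.1104
  π_III·L_III = 0.31 × 0.21 = 0.0651
Marginal: 0.0506 + 0.1104 + 0.0651 = 0.2261
So the posterior for Language III is 0.0651 / 0.2261 ≈ 0.2879.

0.2879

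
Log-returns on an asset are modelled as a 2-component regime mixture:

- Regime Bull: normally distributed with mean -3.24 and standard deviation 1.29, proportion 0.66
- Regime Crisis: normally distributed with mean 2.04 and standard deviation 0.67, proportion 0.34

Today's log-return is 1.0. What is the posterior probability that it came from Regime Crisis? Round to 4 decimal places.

0.9851

The responsibility of component k is w_k f_k(x) divided by Σ_j w_j f_j(x).
Normal densities:
  f_Bull = 0.00139456
  f_Crisis = 0.178497
Multiply by the mixture weights:
  w_Bull·f_Bull = 0.66 × 0.00139456 = 0.000920407
  w_Crisis·f_Crisis = 0.34 × 0.178497 = 0.060689
Sum: 0.000920407 + 0.060689 = 0.0616094
So the posterior for Regime Crisis is 0.060689 / 0.0616094 ≈ 0.9851.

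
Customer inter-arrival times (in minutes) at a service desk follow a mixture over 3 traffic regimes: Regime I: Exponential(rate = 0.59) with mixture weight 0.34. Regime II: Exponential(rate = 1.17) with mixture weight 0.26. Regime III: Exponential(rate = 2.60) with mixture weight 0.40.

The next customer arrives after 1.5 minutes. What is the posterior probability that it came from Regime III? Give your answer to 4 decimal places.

0.1346

P(component k | x) = w_k·f_k(x) / marginal(x), where marginal(x) = Σ_j w_j·f_j(x).
Exponential densities:
  p_I = 0.59·e^(−0.59·1.5) = 0.59·e^(−0.8850) = 0.243501
  p_II = 1.17·e^(−1.17·1.5) = 1.17·e^(−1.7550) = 0.202301
  p_III = 2.60·e^(−2.60·1.5) = 2.60·e^(−3.9000) = 0.052629
Prior × likelihood for each component:
  w_I·p_I = 0.34 × 0.243501 = 0.0827905
  w_II·p_II = 0.26 × 0.202301 = 0.0525984
  w_III·p_III = 0.40 × 0.052629 = 0.0210516
Denominator: 0.0827905 + 0.0525984 + 0.0210516 = 0.15644
Responsibility of Regime III: 0.0210516 / 0.15644 ≈ 0.1346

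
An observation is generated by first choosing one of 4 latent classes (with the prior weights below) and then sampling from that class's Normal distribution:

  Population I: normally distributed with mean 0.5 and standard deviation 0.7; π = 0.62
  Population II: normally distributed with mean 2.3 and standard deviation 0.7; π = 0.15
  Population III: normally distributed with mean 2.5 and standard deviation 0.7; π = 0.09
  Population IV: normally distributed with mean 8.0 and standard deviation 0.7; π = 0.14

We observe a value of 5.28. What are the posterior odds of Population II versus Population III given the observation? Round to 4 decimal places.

0.5144

The posterior odds equal the prior odds times the likelihood ratio: (P(Z=i)/P(Z=j))·(f_i(x)/f_j(x)).
Normal densities:
  L_I = 4.26942e-11
  L_II = 6.61295e-05
  L_III = 0.000214246
  L_IV = 0.000300023
Odds = (0.15/0.09) × (6.61295e-05/0.000214246) = 1.66667 × 0.308661 ≈ 0.5144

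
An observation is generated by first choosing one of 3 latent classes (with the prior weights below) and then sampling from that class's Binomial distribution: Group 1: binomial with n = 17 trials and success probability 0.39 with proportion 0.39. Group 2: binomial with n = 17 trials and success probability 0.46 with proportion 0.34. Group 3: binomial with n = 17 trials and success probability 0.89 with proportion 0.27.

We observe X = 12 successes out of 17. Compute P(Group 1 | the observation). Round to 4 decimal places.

The responsibility of component k is π_k f_k(x) divided by Σ_j π_j f_j(x).
Binomial probabilities:
  f_1 = C(17,12)·0.39^12·0.61^5 = 6188·1.23816e-05·0.0844596 = 0.00647105
  f_2 = C(17,12)·0.46^12·0.54^5 = 6188·8.97623e-05·0.0459165 = 0.0255043
  f_3 = C(17,12)·0.89^12·0.11^5 = 6188·0.24699·1.61051e-05 = 0.0246147
Multiply by the mixture weights:
  π_1·f_1 = 0.39 × 0.00647105 = 0.00252371
  π_2·f_2 = 0.34 × 0.0255043 = 0.00867146
  π_3·f_3 = 0.27 × 0.0246147 = 0.00664596
Evidence: 0.00252371 + 0.00867146 + 0.00664596 = 0.0178411
So the posterior for Group 1 is 0.00252371 / 0.0178411 ≈ 0.1415.

0.1415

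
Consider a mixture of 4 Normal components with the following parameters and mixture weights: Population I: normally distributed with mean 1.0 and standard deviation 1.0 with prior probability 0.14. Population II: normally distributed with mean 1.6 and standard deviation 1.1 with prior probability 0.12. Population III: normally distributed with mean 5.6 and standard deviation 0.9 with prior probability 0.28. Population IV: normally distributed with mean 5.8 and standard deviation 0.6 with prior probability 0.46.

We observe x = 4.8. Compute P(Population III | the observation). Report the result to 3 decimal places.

Apply Bayes' rule: the posterior for each component is proportional to its prior times its likelihood at x.
Evaluate each component's likelihood at the observed value:
  p_I = (1/(1.0·√(2π)))·exp(−(4.8−1.0)²/(2·1.0²)) = 0.398942·exp(-7.22000) = 0.000291947
  p_II = (1/(1.1·√(2π)))·exp(−(4.8−1.6)²/(2·1.1²)) = 0.362675·exp(-4.23140) = 0.00527038
  p_III = (1/(0.9·√(2π)))·exp(−(4.8−5.6)²/(2·0.9²)) = 0.443269·exp(-0.39506) = 0.298603
  p_IV = (1/(0.6·√(2π)))·exp(−(4.8−5.8)²/(2·0.6²)) = 0.664904·exp(-1.38889) = 0.165795
Prior × likelihood for each component:
  P(Z=I)·p_I = 0.14 × 0.000291947 = 4.08726e-05
  P(Z=II)·p_II = 0.12 × 0.00527038 = 0.000632445
  P(Z=III)·p_III = 0.28 × 0.298603 = 0.0836089
  P(Z=IV)·p_IV = 0.46 × 0.165795 = 0.0762658
Sum: 4.08726e-05 + 0.000632445 + 0.0836089 + 0.0762658 = 0.160548
So the posterior for Population III is 0.0836089 / 0.160548 ≈ 0.521.

0.521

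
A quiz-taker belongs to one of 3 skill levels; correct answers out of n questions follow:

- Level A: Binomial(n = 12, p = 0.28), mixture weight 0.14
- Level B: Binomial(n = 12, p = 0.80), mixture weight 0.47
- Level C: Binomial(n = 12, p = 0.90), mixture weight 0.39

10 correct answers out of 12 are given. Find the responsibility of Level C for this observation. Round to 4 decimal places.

0.4025

P(component k | x) = π_k·f_k(x) / marginal(x), where marginal(x) = Σ_j π_j·f_j(x).
Component likelihoods at x = 10 correct answers out of 12:
  f_A = C(12,10)·0.28^10·0.72^2 = 66·2.96197e-06·0.5184 = 0.000101342
  f_B = C(12,10)·0.80^10·0.20^2 = 66·0.107374·0.04 = 0.283468
  f_C = C(12,10)·0.90^10·0.10^2 = 66·0.348678·0.01 = 0.230128
Weight by the priors:
  π_A·f_A = 0.14 × 0.000101342 = 1.41879e-05
  π_B·f_B = 0.47 × 0.283468 = 0.13323
  π_C·f_C = 0.39 × 0.230128 = 0.0897498
Denominator: 1.41879e-05 + 0.13323 + 0.0897498 = 0.222994
Responsibility of Level C: 0.0897498 / 0.222994 ≈ 0.4025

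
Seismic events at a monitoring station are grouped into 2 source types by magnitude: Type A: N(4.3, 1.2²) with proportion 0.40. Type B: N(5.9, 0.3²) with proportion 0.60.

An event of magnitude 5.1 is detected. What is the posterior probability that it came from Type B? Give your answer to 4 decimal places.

By Bayes' theorem, P(k | x) = π_k f_k(x) / Σ_j π_j f_j(x).
Normal densities:
  L_A = (1/(1.2·√(2π)))·exp(−(5.1−4.3)²/(2·1.2²)) = 0.332452·exp(-0.22222) = 0.266207
  L_B = (1/(0.3·√(2π)))·exp(−(5.1−5.9)²/(2·0.3²)) = 1.329808·exp(-3.55556) = 0.0379866
Multiply by the mixture weights:
  π_A·L_A = 0.40 × 0.266207 = 0.106483
  π_B·L_B = 0.60 × 0.0379866 = 0.022792
Evidence: 0.106483 + 0.022792 = 0.129275
So the posterior for Type B is 0.022792 / 0.129275 ≈ 0.1763.

0.1763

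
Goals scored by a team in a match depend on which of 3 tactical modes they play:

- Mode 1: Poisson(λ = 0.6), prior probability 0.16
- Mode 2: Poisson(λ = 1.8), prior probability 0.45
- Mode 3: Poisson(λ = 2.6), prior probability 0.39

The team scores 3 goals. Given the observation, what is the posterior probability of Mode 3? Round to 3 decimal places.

0.529

Posterior ∝ prior × likelihood, so P(k | x) ∝ P(Z=k) f_k(x); normalise over all components.
Component likelihoods at x = 3 goals:
  f_1 = 0.0197572
  f_2 = 0.160671
  f_3 = 0.217572
Unnormalised posteriors:
  P(Z=1)·f_1 = 0.16 × 0.0197572 = 0.00316116
  P(Z=2)·f_2 = 0.45 × 0.160671 = 0.0723017
  P(Z=3)·f_3 = 0.39 × 0.217572 = 0.0848531
Normaliser: 0.00316116 + 0.0723017 + 0.0848531 = 0.160316
P(Mode 3 | data) ≈ 0.529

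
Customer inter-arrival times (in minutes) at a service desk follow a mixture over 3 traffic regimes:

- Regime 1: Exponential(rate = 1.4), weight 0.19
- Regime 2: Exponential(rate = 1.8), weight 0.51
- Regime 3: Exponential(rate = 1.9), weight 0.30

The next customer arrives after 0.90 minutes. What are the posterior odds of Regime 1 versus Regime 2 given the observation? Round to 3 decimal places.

The posterior odds equal the prior odds times the likelihood ratio: (P(Z=i)/P(Z=j))·(f_i(x)/f_j(x)).
Exponential densities:
  f_1 = 1.4·e^(−1.4·0.90) = 1.4·e^(−1.2600) = 0.397116
  f_2 = 1.8·e^(−1.8·0.90) = 1.8·e^(−1.6200) = 0.356218
  f_3 = 1.9·e^(−1.9·0.90) = 1.9·e^(−1.7100) = 0.343645
Posterior odds = (P(Z=1)·f_1) / (P(Z=2)·f_2) = (0.19·0.397116) / (0.51·0.356218) = 0.075452 / 0.181671 ≈ 0.415

0.415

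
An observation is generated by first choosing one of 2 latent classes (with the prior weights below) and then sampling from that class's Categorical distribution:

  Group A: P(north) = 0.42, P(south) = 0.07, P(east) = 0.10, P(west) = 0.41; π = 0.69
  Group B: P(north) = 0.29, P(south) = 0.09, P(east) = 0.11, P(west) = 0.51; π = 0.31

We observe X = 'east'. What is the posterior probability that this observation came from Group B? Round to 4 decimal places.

Posterior ∝ prior × likelihood, so P(k | x) ∝ π_k f_k(x); normalise over all components.
Evaluate each component's likelihood at the observed value:
  L_A = P(east | comp) = 0.10
  L_B = P(east | comp) = 0.11
Prior × likelihood for each component:
  π_A·L_A = 0.69 × 0.1 = 0.069
  π_B·L_B = 0.31 × 0.11 = 0.0341
Evidence: 0.069 + 0.0341 = 0.1031
P(Group B | 'east') = 0.0341 / 0.1031 ≈ 0.3307

0.3307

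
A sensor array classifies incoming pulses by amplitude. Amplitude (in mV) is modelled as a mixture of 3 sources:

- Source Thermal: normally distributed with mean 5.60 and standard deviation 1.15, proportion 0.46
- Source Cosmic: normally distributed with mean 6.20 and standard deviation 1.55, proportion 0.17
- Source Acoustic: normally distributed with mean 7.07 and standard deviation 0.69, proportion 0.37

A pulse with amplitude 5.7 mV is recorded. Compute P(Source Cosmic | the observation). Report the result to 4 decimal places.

Posterior ∝ prior × likelihood, so P(k | x) ∝ w_k f_k(x); normalise over all components.
Component likelihoods at x = 5.7 mV:
  L_Thermal = (1/(1.15·√(2π)))·exp(−(5.7−5.60)²/(2·1.15²)) = 0.346906·exp(-0.00378) = 0.345597
  L_Cosmic = (1/(1.55·√(2π)))·exp(−(5.7−6.20)²/(2·1.55²)) = 0.257382·exp(-0.05203) = 0.244333
  L_Acoustic = (1/(0.69·√(2π)))·exp(−(5.7−7.07)²/(2·0.69²)) = 0.578177·exp(-1.97112) = 0.0805406
Weight by the priors:
  w_Thermal·L_Thermal = 0.46 × 0.345597 = 0.158975
  w_Cosmic·L_Cosmic = 0.17 × 0.244333 = 0.0415366
  w_Acoustic·L_Acoustic = 0.37 × 0.0805406 = 0.0298
Evidence: 0.158975 + 0.0415366 + 0.0298 = 0.230311
P(Source Cosmic | 5.7 mV) ≈ 0.1803

0.1803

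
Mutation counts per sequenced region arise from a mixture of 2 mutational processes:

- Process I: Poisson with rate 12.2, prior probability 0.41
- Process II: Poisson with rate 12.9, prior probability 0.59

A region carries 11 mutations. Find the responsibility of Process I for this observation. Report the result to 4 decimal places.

P(component k | x) = P(Z=k)·f_k(x) / marginal(x), where marginal(x) = Σ_j P(Z=j)·f_j(x).
Evaluate each component's likelihood at the observed value:
  f_I = e^(−12.2)·12.2^11/11! = 0.112308
  f_II = e^(−12.9)·12.9^11/11! = 0.103023
Prior × likelihood for each component:
  P(Z=I)·f_I = 0.41 × 0.112308 = 0.0460462
  P(Z=II)·f_II = 0.59 × 0.103023 = 0.0607833
Evidence: 0.0460462 + 0.0607833 = 0.106829
Responsibility of Process I: 0.0460462 / 0.106829 ≈ 0.4310

0.4310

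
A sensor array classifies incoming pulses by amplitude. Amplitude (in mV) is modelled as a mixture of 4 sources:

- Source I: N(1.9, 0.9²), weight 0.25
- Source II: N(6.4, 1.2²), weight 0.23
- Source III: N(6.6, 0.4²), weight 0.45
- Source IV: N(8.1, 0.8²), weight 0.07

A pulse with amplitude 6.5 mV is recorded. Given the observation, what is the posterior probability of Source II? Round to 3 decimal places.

The responsibility of component k is w_k f_k(x) divided by Σ_j w_j f_j(x).
Evaluate each component's likelihood at the observed value:
  p_I = 9.41957e-07
  p_II = 0.3313
  p_III = 0.96667
  p_IV = 0.0674887
Multiply by the mixture weights:
  w_I·p_I = 0.25 × 9.41957e-07 = 2.35489e-07
  w_II·p_II = 0.23 × 0.3313 = 0.0761989
  w_III·p_III = 0.45 × 0.96667 = 0.435002
  w_IV·p_IV = 0.07 × 0.0674887 = 0.00472421
Sum: 2.35489e-07 + 0.0761989 + 0.435002 + 0.00472421 = 0.515925
Responsibility of Source II: 0.0761989 / 0.515925 ≈ 0.148

0.148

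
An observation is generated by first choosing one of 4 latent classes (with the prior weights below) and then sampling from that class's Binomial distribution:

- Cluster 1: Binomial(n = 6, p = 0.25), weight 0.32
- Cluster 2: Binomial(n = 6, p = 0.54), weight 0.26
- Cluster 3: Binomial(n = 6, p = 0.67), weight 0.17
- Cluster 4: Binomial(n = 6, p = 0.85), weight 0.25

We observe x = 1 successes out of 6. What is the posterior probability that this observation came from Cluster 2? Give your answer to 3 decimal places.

P(component k | x) = π_k·f_k(x) / marginal(x), where marginal(x) = Σ_j π_j·f_j(x).
Component likelihoods at x = 1 successes out of 6:
  L_1 = 0.355957
  L_2 = 0.066732
  L_3 = 0.0157324
  L_4 = 0.000387281
Prior × likelihood for each component:
  π_1·L_1 = 0.32 × 0.355957 = 0.113906
  π_2·L_2 = 0.26 × 0.066732 = 0.0173503
  π_3·L_3 = 0.17 × 0.0157324 = 0.00267451
  π_4·L_4 = 0.25 × 0.000387281 = 9.68203e-05
Marginal: 0.113906 + 0.0173503 + 0.00267451 + 9.68203e-05 = 0.134028
P(Cluster 2 | x) ≈ 0.129

0.129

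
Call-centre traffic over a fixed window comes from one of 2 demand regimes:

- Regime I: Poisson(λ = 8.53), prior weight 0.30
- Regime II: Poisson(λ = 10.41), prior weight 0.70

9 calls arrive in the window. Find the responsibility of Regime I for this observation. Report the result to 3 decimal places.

Apply Bayes' rule: the posterior for each component is proportional to its prior times its likelihood at x.
Poisson probabilities:
  p_I = e^(−8.53)·8.53^9/9! = 0.130091
  p_II = e^(−10.41)·10.41^9/9! = 0.119203
Multiply by the mixture weights:
  w_I·p_I = 0.30 × 0.130091 = 0.0390272
  w_II·p_II = 0.70 × 0.119203 = 0.0834423
Sum: 0.0390272 + 0.0834423 = 0.122469
P(Regime I | x) ≈ 0.319

0.319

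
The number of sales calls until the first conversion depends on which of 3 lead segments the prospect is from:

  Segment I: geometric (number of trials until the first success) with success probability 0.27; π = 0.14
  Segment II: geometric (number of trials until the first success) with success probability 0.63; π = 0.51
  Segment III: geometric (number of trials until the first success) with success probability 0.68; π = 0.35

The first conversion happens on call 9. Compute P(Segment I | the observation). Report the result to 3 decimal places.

0.956

Apply Bayes' rule: the posterior for each component is proportional to its prior times its likelihood at x.
Component likelihoods at x = 9:
  p_I = 0.27·(1−0.27)^8 = 0.27·0.080646 = 0.0217744
  p_II = 0.63·(1−0.63)^8 = 0.63·0.000351248 = 0.000221286
  p_III = 0.68·(1−0.68)^8 = 0.68·0.000109951 = 7.47668e-05
Weight by the priors:
  P(Z=I)·p_I = 0.14 × 0.0217744 = 0.00304842
  P(Z=II)·p_II = 0.51 × 0.000221286 = 0.000112856
  P(Z=III)·p_III = 0.35 × 7.47668e-05 = 2.61684e-05
Denominator: 0.00304842 + 0.000112856 + 2.61684e-05 = 0.00318744
Responsibility of Segment I: 0.00304842 / 0.00318744 ≈ 0.956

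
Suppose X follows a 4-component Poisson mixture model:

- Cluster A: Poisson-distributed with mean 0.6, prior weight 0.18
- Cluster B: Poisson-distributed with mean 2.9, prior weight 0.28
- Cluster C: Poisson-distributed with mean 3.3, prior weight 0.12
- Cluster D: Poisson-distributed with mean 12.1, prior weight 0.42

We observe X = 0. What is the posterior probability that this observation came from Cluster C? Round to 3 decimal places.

0.037

The responsibility of component k is π_k f_k(x) divided by Σ_j π_j f_j(x).
Poisson probabilities:
  L_A = e^(−0.6)·0.6^0/0! = 0.548812
  L_B = e^(−2.9)·2.9^0/0! = 0.0550232
  L_C = e^(−3.3)·3.3^0/0! = 0.0368832
  L_D = e^(−12.1)·12.1^0/0! = 5.55951e-06
Prior × likelihood for each component:
  π_A·L_A = 0.18 × 0.548812 = 0.0987861
  π_B·L_B = 0.28 × 0.0550232 = 0.0154065
  π_C·L_C = 0.12 × 0.0368832 = 0.00442598
  π_D·L_D = 0.42 × 5.55951e-06 = 2.335e-06
Denominator: 0.0987861 + 0.0154065 + 0.00442598 + 2.335e-06 = 0.118621
So the posterior for Cluster C is 0.00442598 / 0.118621 ≈ 0.037.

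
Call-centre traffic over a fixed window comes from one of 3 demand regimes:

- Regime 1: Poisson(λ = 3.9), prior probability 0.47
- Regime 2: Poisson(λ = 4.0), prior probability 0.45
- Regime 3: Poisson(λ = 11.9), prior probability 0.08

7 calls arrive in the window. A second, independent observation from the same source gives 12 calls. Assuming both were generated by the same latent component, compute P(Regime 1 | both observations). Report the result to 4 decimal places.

0.0303

P(component k | x) = π_k·f_k(x) / marginal(x), where marginal(x) = Σ_j π_j·f_j(x).
Since both observations come from the same component, the likelihood for component k is f_k(x₁)·f_k(x₂).
  L_1 = [0.0551154] × [0.000523227] = 2.88379e-05
  L_2 = [0.0595404] × [0.000641512] = 3.81959e-05
  L_3 = [0.0455296] × [0.11432] = 0.00520494
Weight by the priors:
  π_1·L_1 = 0.47 × 2.88379e-05 = 1.35538e-05
  π_2·L_2 = 0.45 × 3.81959e-05 = 1.71881e-05
  π_3·L_3 = 0.08 × 0.00520494 = 0.000416396
Marginal: 1.35538e-05 + 1.71881e-05 + 0.000416396 = 0.000447137
So the posterior for Regime 1 is 1.35538e-05 / 0.000447137 ≈ 0.0303.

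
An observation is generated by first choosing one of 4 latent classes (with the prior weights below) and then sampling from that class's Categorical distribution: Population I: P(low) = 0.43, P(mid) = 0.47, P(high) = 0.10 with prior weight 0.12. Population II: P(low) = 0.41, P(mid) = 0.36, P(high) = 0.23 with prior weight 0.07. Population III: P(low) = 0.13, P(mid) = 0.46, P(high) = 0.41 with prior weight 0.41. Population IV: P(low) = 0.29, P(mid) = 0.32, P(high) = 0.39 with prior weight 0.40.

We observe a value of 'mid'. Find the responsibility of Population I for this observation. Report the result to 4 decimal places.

0.1416

The responsibility of component k is w_k f_k(x) divided by Σ_j w_j f_j(x).
Component likelihoods at x = 'mid':
  f_I = 0.47
  f_II = 0.36
  f_III = 0.46
  f_IV = 0.32
Unnormalised posteriors:
  w_I·f_I = 0.12 × 0.47 = 0.0564
  w_II·f_II = 0.07 × 0.36 = 0.0252
  w_III·f_III = 0.41 × 0.46 = 0.1886
  w_IV·f_IV = 0.40 × 0.32 = 0.128
Denominator: 0.0564 + 0.0252 + 0.1886 + 0.128 = 0.3982
P(Population I | 'mid') ≈ 0.1416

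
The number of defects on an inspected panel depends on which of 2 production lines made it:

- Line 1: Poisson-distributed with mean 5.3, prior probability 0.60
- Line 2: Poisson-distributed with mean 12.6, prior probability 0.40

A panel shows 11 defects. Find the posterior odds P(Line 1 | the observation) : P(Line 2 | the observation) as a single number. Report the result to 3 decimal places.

0.162

Only the two components matter; the odds are (P(Z=i) f_i(x)) / (P(Z=j) f_j(x)).
Component likelihoods at x = 11 defects:
  f_1 = e^(−5.3)·5.3^11/11! = 0.0115909
  f_2 = e^(−12.6)·12.6^11/11! = 0.107352
0.00695455 / 0.0429408 ≈ 0.162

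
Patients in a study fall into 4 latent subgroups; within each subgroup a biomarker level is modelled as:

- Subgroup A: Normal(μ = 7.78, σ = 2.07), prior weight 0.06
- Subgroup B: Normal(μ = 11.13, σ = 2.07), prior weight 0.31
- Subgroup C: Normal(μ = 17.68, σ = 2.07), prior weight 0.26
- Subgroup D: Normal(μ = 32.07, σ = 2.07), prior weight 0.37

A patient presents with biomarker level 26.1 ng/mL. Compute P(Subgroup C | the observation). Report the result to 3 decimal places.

The responsibility of component k is π_k f_k(x) divided by Σ_j π_j f_j(x).
Evaluate each component's likelihood at the observed value:
  f_A = (1/(2.07·√(2π)))·exp(−(26.1−7.78)²/(2·2.07²)) = 0.192726·exp(-39.16339) = 1.89015e-18
  f_B = (1/(2.07·√(2π)))·exp(−(26.1−11.13)²/(2·2.07²)) = 0.192726·exp(-26.15007) = 8.47436e-13
  f_C = (1/(2.07·√(2π)))·exp(−(26.1−17.68)²/(2·2.07²)) = 0.192726·exp(-8.27282) = 4.92153e-05
  f_D = (1/(2.07·√(2π)))·exp(−(26.1−32.07)²/(2·2.07²)) = 0.192726·exp(-4.15890) = 0.0030113
Multiply by the mixture weights:
  π_A·f_A = 0.06 × 1.89015e-18 = 1.13409e-19
  π_B·f_B = 0.31 × 8.47436e-13 = 2.62705e-13
  π_C·f_C = 0.26 × 4.92153e-05 = 1.2796e-05
  π_D·f_D = 0.37 × 0.0030113 = 0.00111418
Marginal: 1.13409e-19 + 2.62705e-13 + 1.2796e-05 + 0.00111418 = 0.00112698
P(Subgroup C | data) = 1.2796e-05 / 0.00112698 ≈ 0.011

0.011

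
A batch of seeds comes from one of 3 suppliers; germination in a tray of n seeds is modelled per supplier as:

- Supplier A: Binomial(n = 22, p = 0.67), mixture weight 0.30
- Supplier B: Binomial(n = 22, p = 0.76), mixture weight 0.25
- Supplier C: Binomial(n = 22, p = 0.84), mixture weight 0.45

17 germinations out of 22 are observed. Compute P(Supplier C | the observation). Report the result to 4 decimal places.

Apply Bayes' rule: the posterior for each component is proportional to its prior times its likelihood at x.
Binomial probabilities:
  p_A = C(22,17)·0.67^17·0.33^5 = 26334·0.00110477·0.00391354 = 0.113857
  p_B = C(22,17)·0.76^17·0.24^5 = 26334·0.00941523·0.000796262 = 0.197426
  p_C = C(22,17)·0.84^17·0.16^5 = 26334·0.0516117·0.000104858 = 0.142516
Weight by the priors:
  P(Z=A)·p_A = 0.30 × 0.113857 = 0.034157
  P(Z=B)·p_B = 0.25 × 0.197426 = 0.0493565
  P(Z=C)·p_C = 0.45 × 0.142516 = 0.0641323
Evidence: 0.034157 + 0.0493565 + 0.0641323 = 0.147646
Responsibility of Supplier C: 0.0641323 / 0.147646 ≈ 0.4344

0.4344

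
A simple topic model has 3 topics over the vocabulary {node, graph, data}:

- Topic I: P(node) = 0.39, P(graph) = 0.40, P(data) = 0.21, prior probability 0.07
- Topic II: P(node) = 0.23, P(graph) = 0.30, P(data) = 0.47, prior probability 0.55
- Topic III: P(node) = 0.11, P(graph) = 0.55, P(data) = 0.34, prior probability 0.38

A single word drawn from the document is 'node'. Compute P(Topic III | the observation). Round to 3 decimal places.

Apply Bayes' rule: the posterior for each component is proportional to its prior times its likelihood at x.
Component likelihoods at x = 'node':
  p_I = P(node | comp) = 0.39
  p_II = P(node | comp) = 0.23
  p_III = P(node | comp) = 0.11
Prior × likelihood for each component:
  π_I·p_I = 0.07 × 0.39 = 0.0273
  π_II·p_II = 0.55 × 0.23 = 0.1265
  π_III·p_III = 0.38 × 0.11 = 0.0418
Denominator: 0.0273 + 0.1265 + 0.0418 = 0.1956
Responsibility of Topic III: 0.0418 / 0.1956 ≈ 0.214

0.214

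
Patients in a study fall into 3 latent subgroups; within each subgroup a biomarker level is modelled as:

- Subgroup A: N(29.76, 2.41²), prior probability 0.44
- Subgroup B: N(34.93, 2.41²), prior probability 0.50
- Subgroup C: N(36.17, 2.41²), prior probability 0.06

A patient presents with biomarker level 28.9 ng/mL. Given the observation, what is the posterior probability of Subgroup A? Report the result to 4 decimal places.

0.9483

P(component k | x) = P(Z=k)·f_k(x) / marginal(x), where marginal(x) = Σ_j P(Z=j)·f_j(x).
Evaluate each component's likelihood at the observed value:
  L_A = (1/(2.41·√(2π)))·exp(−(28.9−29.76)²/(2·2.41²)) = 0.165536·exp(-0.06367) = 0.155325
  L_B = (1/(2.41·√(2π)))·exp(−(28.9−34.93)²/(2·2.41²)) = 0.165536·exp(-3.13019) = 0.00723551
  L_C = (1/(2.41·√(2π)))·exp(−(28.9−36.17)²/(2·2.41²)) = 0.165536·exp(-4.54993) = 0.00174938
Prior × likelihood for each component:
  P(Z=A)·L_A = 0.44 × 0.155325 = 0.068343
  P(Z=B)·L_B = 0.50 × 0.00723551 = 0.00361776
  P(Z=C)·L_C = 0.06 × 0.00174938 = 0.000104963
Evidence: 0.068343 + 0.00361776 + 0.000104963 = 0.0720658
Responsibility of Subgroup A: 0.068343 / 0.0720658 ≈ 0.9483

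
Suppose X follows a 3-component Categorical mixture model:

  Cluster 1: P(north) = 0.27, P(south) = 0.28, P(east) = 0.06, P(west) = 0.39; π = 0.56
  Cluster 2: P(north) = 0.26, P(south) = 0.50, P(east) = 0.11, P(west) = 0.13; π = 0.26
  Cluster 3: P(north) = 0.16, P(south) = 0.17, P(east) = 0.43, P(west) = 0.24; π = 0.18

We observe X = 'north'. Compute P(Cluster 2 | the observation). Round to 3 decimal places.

0.273

Apply Bayes' rule: the posterior for each component is proportional to its prior times its likelihood at x.
Evaluate each component's likelihood at the observed value:
  p_1 = 0.27
  p_2 = 0.26
  p_3 = 0.16
Prior × likelihood for each component:
  π_1·p_1 = 0.56 × 0.27 = 0.1512
  π_2·p_2 = 0.26 × 0.26 = 0.0676
  π_3·p_3 = 0.18 × 0.16 = 0.0288
Sum: 0.1512 + 0.0676 + 0.0288 = 0.2476
Responsibility of Cluster 2: 0.0676 / 0.2476 ≈ 0.273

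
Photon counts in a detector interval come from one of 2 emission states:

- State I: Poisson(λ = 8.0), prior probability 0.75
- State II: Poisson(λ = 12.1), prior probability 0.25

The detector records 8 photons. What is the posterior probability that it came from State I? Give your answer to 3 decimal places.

0.869

The responsibility of component k is π_k f_k(x) divided by Σ_j π_j f_j(x).
Evaluate each component's likelihood at the observed value:
  p_I = 0.139587
  p_II = 0.0633577
Weight by the priors:
  π_I·p_I = 0.75 × 0.139587 = 0.10469
  π_II·p_II = 0.25 × 0.0633577 = 0.0158394
Normaliser: 0.10469 + 0.0158394 = 0.120529
So the posterior for State I is 0.10469 / 0.120529 ≈ 0.869.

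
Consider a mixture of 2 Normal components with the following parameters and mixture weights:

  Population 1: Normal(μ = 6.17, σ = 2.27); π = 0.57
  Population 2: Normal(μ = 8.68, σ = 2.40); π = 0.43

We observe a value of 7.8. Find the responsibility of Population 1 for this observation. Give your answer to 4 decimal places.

0.5367

The responsibility of component k is π_k f_k(x) divided by Σ_j π_j f_j(x).
Normal densities:
  p_1 = (1/(2.27·√(2π)))·exp(−(7.8−6.17)²/(2·2.27²)) = 0.175745·exp(-0.25781) = 0.135806
  p_2 = (1/(2.40·√(2π)))·exp(−(7.8−8.68)²/(2·2.40²)) = 0.166226·exp(-0.06722) = 0.155419
Unnormalised posteriors:
  π_1·p_1 = 0.57 × 0.135806 = 0.0774097
  π_2·p_2 = 0.43 × 0.155419 = 0.0668302
Denominator: 0.0774097 + 0.0668302 = 0.14424
P(Population 1 | data) = 0.0774097 / 0.14424 ≈ 0.5367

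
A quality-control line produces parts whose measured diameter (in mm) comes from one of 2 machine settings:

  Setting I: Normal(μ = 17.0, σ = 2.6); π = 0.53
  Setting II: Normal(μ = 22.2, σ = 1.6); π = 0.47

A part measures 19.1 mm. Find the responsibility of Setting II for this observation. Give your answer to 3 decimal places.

0.234

By Bayes' theorem, P(k | x) = w_k f_k(x) / Σ_j w_j f_j(x).
Normal densities:
  f_I = (1/(2.6·√(2π)))·exp(−(19.1−17.0)²/(2·2.6²)) = 0.153439·exp(-0.32618) = 0.110733
  f_II = (1/(1.6·√(2π)))·exp(−(19.1−22.2)²/(2·1.6²)) = 0.249339·exp(-1.87695) = 0.0381628
Weight by the priors:
  w_I·f_I = 0.53 × 0.110733 = 0.0586885
  w_II·f_II = 0.47 × 0.0381628 = 0.0179365
Sum: 0.0586885 + 0.0179365 = 0.076625
Responsibility of Setting II: 0.0179365 / 0.076625 ≈ 0.234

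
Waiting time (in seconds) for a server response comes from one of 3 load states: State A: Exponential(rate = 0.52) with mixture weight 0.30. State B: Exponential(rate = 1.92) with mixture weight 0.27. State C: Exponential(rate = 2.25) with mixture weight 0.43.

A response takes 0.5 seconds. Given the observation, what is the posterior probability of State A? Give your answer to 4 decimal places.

P(component k | x) = w_k·f_k(x) / marginal(x), where marginal(x) = Σ_j w_j·f_j(x).
Evaluate each component's likelihood at the observed value:
  p_A = 0.52·e^(−0.52·0.5) = 0.52·e^(−0.2600) = 0.400947
  p_B = 1.92·e^(−1.92·0.5) = 1.92·e^(−0.9600) = 0.735154
  p_C = 2.25·e^(−2.25·0.5) = 2.25·e^(−1.1250) = 0.730468
Weight by the priors:
  w_A·p_A = 0.30 × 0.400947 = 0.120284
  w_B·p_B = 0.27 × 0.735154 = 0.198492
  w_C·p_C = 0.43 × 0.730468 = 0.314101
Evidence: 0.120284 + 0.198492 + 0.314101 = 0.632877
P(State A | data) ≈ 0.1901

0.1901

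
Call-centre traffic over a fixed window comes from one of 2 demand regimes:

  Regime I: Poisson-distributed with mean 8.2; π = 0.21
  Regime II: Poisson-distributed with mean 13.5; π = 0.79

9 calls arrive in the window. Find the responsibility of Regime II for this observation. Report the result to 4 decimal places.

0.6253

P(component k | x) = π_k·f_k(x) / marginal(x), where marginal(x) = Σ_j π_j·f_j(x).
Component likelihoods at x = 9 calls:
  p_I = 0.126866
  p_II = 0.0562685
Weight by the priors:
  π_I·p_I = 0.21 × 0.126866 = 0.026642
  π_II·p_II = 0.79 × 0.0562685 = 0.0444521
Marginal: 0.026642 + 0.0444521 = 0.0710941
Responsibility of Regime II: 0.0444521 / 0.0710941 ≈ 0.6253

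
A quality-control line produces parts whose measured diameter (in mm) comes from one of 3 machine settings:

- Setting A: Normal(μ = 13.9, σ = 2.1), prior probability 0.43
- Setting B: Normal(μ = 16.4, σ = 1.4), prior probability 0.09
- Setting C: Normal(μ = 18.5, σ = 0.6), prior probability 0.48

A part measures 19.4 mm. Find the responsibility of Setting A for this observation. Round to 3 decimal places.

By Bayes' theorem, P(k | x) = π_k f_k(x) / Σ_j π_j f_j(x).
Evaluate each component's likelihood at the observed value:
  L_A = 0.00615444
  L_B = 0.0286865
  L_C = 0.215863
Weight by the priors:
  π_A·L_A = 0.43 × 0.00615444 = 0.00264641
  π_B·L_B = 0.09 × 0.0286865 = 0.00258178
  π_C·L_C = 0.48 × 0.215863 = 0.103614
Evidence: 0.00264641 + 0.00258178 + 0.103614 = 0.108842
P(Setting A | data) = 0.00264641 / 0.108842 ≈ 0.024

0.024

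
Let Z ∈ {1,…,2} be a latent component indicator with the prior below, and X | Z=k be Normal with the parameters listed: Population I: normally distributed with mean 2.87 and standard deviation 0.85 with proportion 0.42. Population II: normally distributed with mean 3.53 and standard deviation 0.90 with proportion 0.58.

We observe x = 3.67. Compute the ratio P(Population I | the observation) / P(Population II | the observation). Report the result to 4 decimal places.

Since P(k|x) ∝ π_k f_k(x), the posterior odds are π_i f_i(x) / (π_j f_j(x)).
Evaluate each component's likelihood at the observed value:
  L_I = 0.301397
  L_II = 0.437939
0.126587 / 0.254004 ≈ 0.4984

0.4984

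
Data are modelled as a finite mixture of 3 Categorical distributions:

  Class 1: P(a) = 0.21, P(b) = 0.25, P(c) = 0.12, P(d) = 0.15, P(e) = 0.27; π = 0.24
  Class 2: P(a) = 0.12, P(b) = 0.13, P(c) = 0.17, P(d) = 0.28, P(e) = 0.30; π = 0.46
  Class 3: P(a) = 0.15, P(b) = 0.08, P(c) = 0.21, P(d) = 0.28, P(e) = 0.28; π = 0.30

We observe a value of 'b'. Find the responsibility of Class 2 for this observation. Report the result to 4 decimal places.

0.4159

P(component k | x) = π_k·f_k(x) / marginal(x), where marginal(x) = Σ_j π_j·f_j(x).
Component likelihoods at x = 'b':
  L_1 = 0.25
  L_2 = 0.13
  L_3 = 0.08
Multiply by the mixture weights:
  π_1·L_1 = 0.24 × 0.25 = 0.06
  π_2·L_2 = 0.46 × 0.13 = 0.0598
  π_3·L_3 = 0.30 × 0.08 = 0.024
Denominator: 0.06 + 0.0598 + 0.024 = 0.1438
Responsibility of Class 2: 0.0598 / 0.1438 ≈ 0.4159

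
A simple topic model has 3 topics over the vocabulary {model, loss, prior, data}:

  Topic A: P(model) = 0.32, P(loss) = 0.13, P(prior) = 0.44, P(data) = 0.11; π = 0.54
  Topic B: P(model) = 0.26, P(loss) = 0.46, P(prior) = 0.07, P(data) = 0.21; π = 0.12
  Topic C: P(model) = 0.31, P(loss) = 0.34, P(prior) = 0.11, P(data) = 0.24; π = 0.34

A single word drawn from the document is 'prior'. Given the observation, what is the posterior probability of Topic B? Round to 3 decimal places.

P(component k | x) = π_k·f_k(x) / marginal(x), where marginal(x) = Σ_j π_j·f_j(x).
Categorical probabilities:
  L_A = 0.44
  L_B = 0.07
  L_C = 0.11
Unnormalised posteriors:
  π_A·L_A = 0.54 × 0.44 = 0.2376
  π_B·L_B = 0.12 × 0.07 = 0.0084
  π_C·L_C = 0.34 × 0.11 = 0.0374
Normaliser: 0.2376 + 0.0084 + 0.0374 = 0.2834
P(Topic B | 'prior') ≈ 0.030

0.030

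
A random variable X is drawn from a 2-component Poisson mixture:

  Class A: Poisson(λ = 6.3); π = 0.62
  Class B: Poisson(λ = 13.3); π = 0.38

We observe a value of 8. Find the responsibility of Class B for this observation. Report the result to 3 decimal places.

By Bayes' theorem, P(k | x) = π_k f_k(x) / Σ_j π_j f_j(x).
Component likelihoods at x = 8:
  L_A = 0.113018
  L_B = 0.0406608
Multiply by the mixture weights:
  π_A·L_A = 0.62 × 0.113018 = 0.0700713
  π_B·L_B = 0.38 × 0.0406608 = 0.0154511
Denominator: 0.0700713 + 0.0154511 = 0.0855224
So the posterior for Class B is 0.0154511 / 0.0855224 ≈ 0.181.

0.181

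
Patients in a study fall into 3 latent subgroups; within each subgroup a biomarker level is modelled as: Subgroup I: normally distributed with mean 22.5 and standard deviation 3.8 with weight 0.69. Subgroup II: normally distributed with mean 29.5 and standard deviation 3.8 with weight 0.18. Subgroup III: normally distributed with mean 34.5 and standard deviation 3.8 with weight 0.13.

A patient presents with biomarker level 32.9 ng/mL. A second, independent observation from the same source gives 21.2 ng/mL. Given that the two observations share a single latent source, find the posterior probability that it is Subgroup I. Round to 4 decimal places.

0.5751

By Bayes' theorem, P(k | x) = w_k f_k(x) / Σ_j w_j f_j(x).
Since both observations come from the same component, the likelihood for component k is f_k(x₁)·f_k(x₂).
  f_I = [(1/(3.8·√(2π)))·exp(−(32.9−22.5)²/(2·3.8²)) = 0.104985·exp(-3.74515) = 0.002481] × [0.0990176] = 0.000245663
  f_II = [(1/(3.8·√(2π)))·exp(−(32.9−29.5)²/(2·3.8²)) = 0.104985·exp(-0.40028) = 0.0703539] × [0.0096642] = 0.000679914
  f_III = [(1/(3.8·√(2π)))·exp(−(32.9−34.5)²/(2·3.8²)) = 0.104985·exp(-0.08864) = 0.0960792] × [0.000229653] = 2.20649e-05
Unnormalised posteriors:
  w_I·f_I = 0.69 × 0.000245663 = 0.000169508
  w_II·f_II = 0.18 × 0.000679914 = 0.000122385
  w_III·f_III = 0.13 × 2.20649e-05 = 2.86844e-06
Sum: 0.000169508 + 0.000122385 + 2.86844e-06 = 0.000294761
Responsibility of Subgroup I: 0.000169508 / 0.000294761 ≈ 0.5751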